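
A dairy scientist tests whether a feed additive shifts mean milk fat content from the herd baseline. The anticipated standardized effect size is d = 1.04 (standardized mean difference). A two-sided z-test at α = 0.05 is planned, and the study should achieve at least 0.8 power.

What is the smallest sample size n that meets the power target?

n = 8

For power 0.8 need Φ(δ − z_{0.025}) = 0.8, so δ = z_{0.025} + z_{0.20} = 1.960 + 0.842 = 2.802.
(Ignoring the negligible lower-tail rejection probability gives the usual closed-form inversion.)
δ = d·√n ⇒ n = (δ/d)² = (2.802 / 1.04)² = 7.26.
Round up to the next whole unit.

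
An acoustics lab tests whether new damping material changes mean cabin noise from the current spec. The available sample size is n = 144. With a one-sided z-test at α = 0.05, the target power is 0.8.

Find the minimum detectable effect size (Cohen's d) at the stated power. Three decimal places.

Need Φ(δ − 1.645) = 0.8, so δ = 1.645 + 0.842 = 2.486.
δ = d·√n ⇒ d = δ/√n = 2.486/√144 = 0.2072.

d ≈ 0.207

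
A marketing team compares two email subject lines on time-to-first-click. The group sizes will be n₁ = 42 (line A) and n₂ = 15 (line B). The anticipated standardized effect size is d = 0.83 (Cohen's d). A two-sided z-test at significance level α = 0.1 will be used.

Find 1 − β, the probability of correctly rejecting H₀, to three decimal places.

Noncentrality parameter: δ = d / √(1/n₁ + 1/n₂) = 0.83 / √(1/42 + 1/15) = 2.7594
Critical value for a two-sided test at α = 0.1: z_{α/2} = 1.645.
Power = Φ(δ − 1.645) + Φ(−δ − 1.645) = Φ(1.115) + Φ(-4.404) = 0.8675 + 0.0000 = 0.8675.

Power ≈ 0.867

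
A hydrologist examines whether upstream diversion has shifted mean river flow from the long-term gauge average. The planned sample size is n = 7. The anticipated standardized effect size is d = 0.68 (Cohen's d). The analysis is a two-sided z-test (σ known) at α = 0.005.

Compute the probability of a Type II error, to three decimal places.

β ≈ 0.843

Noncentrality parameter: δ = d·√n = 0.68 × √7 = 1.7991
Critical value for a two-sided test at α = 0.005: z_{α/2} = 2.807.
Power = Φ(δ − 2.807) + Φ(−δ − 2.807) = Φ(-1.008) + Φ(-4.606) = 0.1567 + 0.0000 = 0.1567.
Type II error: β = 1 − power = 1 − 0.1567 = 0.8433.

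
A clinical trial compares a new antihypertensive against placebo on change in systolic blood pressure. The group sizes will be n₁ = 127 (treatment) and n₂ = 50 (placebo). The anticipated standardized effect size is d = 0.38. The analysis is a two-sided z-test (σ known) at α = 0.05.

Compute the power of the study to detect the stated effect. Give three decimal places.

Noncentrality parameter: δ = d / √(1/n₁ + 1/n₂) = 0.38 / √(1/127 + 1/50) = 2.2761
Two-sided α = 0.05 → critical value z_{0.025} = 1.960.
Power = Φ(δ − 1.960) + Φ(−δ − 1.960) = Φ(0.316) + Φ(-4.236) = 0.6240 + 0.0000 = 0.6240.

Power ≈ 0.624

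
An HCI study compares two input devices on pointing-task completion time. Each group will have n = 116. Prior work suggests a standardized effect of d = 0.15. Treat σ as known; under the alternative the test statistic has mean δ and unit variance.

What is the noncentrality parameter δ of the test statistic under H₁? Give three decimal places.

The noncentrality parameter scales effect size by the design's sample-size factor: δ = d·√(n/2) = 0.15 × √(116/2) = 1.1424

δ ≈ 1.142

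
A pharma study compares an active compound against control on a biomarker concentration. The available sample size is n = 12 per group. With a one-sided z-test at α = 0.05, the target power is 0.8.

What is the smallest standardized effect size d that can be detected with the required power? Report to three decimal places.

Need Φ(δ − 1.645) = 0.8, so δ = 1.645 + 0.842 = 2.486.
δ = d·√(n/2) ⇒ d = δ/√(n/2) = 2.486/√(12/2) = 1.0151.

d ≈ 1.015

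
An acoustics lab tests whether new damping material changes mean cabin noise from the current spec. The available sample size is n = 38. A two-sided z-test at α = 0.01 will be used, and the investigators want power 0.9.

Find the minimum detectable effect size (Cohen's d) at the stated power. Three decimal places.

d ≈ 0.626

Need Φ(δ − 2.576) = 0.9, so δ = 2.576 + 1.282 = 3.857.
(The second rejection-region term Φ(−δ − z_{α/2}) is negligible and dropped.)
δ = d·√n ⇒ d = δ/√n = 3.857/√38 = 0.6257.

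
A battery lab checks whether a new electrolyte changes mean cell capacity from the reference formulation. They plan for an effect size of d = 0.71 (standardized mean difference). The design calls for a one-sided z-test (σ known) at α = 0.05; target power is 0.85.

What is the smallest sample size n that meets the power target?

Set Φ(δ − 1.645) = 0.85; then δ − 1.645 = Φ⁻¹(0.85) = 1.036, giving δ = 2.681.
δ = d·√n ⇒ n = (δ/d)² = (2.681 / 0.71)² = 14.26.
Rounding up, n = 15.

n = 15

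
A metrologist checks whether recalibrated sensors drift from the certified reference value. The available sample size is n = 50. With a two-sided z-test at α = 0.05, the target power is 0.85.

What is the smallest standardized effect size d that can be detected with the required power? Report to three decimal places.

d ≈ 0.424

Need Φ(δ − 1.960) = 0.85, so δ = 1.960 + 1.036 = 2.996.
(The second rejection-region term Φ(−δ − z_{α/2}) is negligible and dropped.)
δ = d·√n ⇒ d = δ/√n = 2.996/√50 = 0.4238.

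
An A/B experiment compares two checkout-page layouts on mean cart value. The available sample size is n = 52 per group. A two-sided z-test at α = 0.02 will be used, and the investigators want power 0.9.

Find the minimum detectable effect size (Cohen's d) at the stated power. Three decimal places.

d ≈ 0.708

Required noncentrality: δ = z_{0.01} + z_{0.10} = 2.326 + 1.282 = 3.608.
(Lower-tail contribution to power is negligible for δ > 0.)
δ = d·√(n/2) ⇒ d = δ/√(n/2) = 3.608/√(52/2) = 0.7076.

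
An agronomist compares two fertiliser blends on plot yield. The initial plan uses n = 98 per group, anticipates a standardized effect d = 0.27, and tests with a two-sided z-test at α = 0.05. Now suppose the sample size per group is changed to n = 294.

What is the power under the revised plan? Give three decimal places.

With n = 294 per group: δ = d·√(n/2) = 0.27 × √(294/2) = 3.2736. Critical value z_{0.025} = 1.960.
Revised power = Φ(δ − 1.960) + Φ(−δ − 1.960) = Φ(1.314) + Φ(-5.234) = 0.9055 + 0.0000 = 0.9055.

Power ≈ 0.906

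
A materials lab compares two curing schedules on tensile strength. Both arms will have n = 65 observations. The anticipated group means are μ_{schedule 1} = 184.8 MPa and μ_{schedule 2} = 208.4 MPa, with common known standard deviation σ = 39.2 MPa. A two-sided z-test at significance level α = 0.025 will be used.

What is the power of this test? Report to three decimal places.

Power ≈ 0.883

Standardized effect: d = |μ_{schedule 1} − μ_{schedule 2}| / σ = |184.8 − 208.4| / 39.2 = 0.6020
Noncentrality parameter: δ = d·√(n/2) = 0.6020 × √(65/2) = 3.4322
Critical value for a two-sided test at α = 0.025: z_{α/2} = 2.241.
Power = Φ(δ − 2.241) + Φ(−δ − 2.241) = Φ(1.191) + Φ(-5.674) = 0.8831 + 0.0000 = 0.8831.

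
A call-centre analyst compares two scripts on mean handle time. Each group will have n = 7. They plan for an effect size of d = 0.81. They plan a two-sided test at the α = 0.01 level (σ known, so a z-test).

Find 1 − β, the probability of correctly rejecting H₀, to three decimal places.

Noncentrality parameter: δ = d·√(n/2) = 0.81 × √(7/2) = 1.5154
Critical value for a two-sided test at α = 0.01: z_{α/2} = 2.576.
Power = Φ(δ − 2.576) + Φ(−δ − 2.576) = Φ(-1.060) + Φ(-4.091) = 0.1445 + 0.0000 = 0.1445.

Power ≈ 0.144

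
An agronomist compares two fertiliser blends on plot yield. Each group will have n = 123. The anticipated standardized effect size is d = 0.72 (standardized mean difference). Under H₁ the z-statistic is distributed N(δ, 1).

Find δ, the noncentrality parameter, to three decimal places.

The noncentrality parameter scales effect size by the design's sample-size factor: δ = d·√(n/2) = 0.72 × √(123/2) = 5.6464

δ ≈ 5.646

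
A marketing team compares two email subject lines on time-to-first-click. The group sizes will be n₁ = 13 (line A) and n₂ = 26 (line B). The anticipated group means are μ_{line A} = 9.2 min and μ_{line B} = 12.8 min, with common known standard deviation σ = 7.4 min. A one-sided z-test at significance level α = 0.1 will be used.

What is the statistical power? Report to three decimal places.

Power ≈ 0.560

Standardized effect: d = |μ_{line A} − μ_{line B}| / σ = |9.2 − 12.8| / 7.4 = 0.4865
Noncentrality parameter: δ = d / √(1/n₁ + 1/n₂) = 0.4865 / √(1/13 + 1/26) = 1.4322
One-sided α = 0.1 → critical value z_{0.1} = 1.282.
Power = P(Z > 1.282 − δ) = Φ(0.151) = 0.5599.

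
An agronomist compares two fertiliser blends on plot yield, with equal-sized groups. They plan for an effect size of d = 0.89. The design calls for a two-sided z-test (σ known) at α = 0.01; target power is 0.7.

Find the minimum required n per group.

Set Φ(δ − 2.576) = 0.7; then δ − 2.576 = Φ⁻¹(0.7) = 0.524, giving δ = 3.100.
(Ignoring the negligible lower-tail rejection probability gives the usual closed-form inversion.)
δ = d·√(n/2) ⇒ n = 2(δ/d)² = 2 × (3.100 / 0.89)² = 24.27.
Rounding up, n = 25 per group.

n = 25 per group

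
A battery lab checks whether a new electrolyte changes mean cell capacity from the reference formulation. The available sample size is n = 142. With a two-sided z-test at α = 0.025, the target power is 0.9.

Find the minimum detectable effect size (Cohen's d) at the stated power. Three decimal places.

Need Φ(δ − 2.241) = 0.9, so δ = 2.241 + 1.282 = 3.523.
(The second rejection-region term Φ(−δ − z_{α/2}) is negligible and dropped.)
δ = d·√n ⇒ d = δ/√n = 3.523/√142 = 0.2956.

d ≈ 0.296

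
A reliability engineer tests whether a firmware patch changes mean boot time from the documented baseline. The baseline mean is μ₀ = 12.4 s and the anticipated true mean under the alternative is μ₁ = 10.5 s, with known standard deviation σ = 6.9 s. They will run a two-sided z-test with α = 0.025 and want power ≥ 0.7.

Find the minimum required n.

n = 101

Standardized effect: d = |μ₁ − μ₀| / σ = |10.5 − 12.4| / 6.9 = 0.2754
Set Φ(δ − 2.241) = 0.7; then δ − 2.241 = Φ⁻¹(0.7) = 0.524, giving δ = 2.766.
(For δ > 0 the lower-tail rejection region contributes negligibly to power, so the one-term inversion is standard.)
δ = d·√n ⇒ n = (δ/d)² = (2.766 / 0.2754)² = 100.89.
Round up to the next whole unit.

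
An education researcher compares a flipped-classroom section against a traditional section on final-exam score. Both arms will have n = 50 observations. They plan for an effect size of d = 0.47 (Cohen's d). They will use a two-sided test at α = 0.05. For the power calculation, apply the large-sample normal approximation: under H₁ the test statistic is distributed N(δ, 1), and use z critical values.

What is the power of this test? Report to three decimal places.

Noncentrality parameter: δ = d·√(n/2) = 0.47 × √(50/2) = 2.3500
Critical value for a two-sided test at α = 0.05: z_{α/2} = 1.960.
Power = Φ(δ − 1.960) + Φ(−δ − 1.960) = Φ(0.390) + Φ(-4.310) = 0.6517 + 0.0000 = 0.6518.

Power ≈ 0.652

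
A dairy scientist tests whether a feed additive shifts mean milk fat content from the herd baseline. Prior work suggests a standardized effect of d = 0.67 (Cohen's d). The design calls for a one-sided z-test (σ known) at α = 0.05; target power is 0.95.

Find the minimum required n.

n = 25

For power 0.95 need Φ(δ − z_{0.05}) = 0.95, so δ = z_{0.05} + z_{0.05} = 1.645 + 1.645 = 3.290.
δ = d·√n ⇒ n = (δ/d)² = (3.290 / 0.67)² = 24.11.
Rounding up, n = 25.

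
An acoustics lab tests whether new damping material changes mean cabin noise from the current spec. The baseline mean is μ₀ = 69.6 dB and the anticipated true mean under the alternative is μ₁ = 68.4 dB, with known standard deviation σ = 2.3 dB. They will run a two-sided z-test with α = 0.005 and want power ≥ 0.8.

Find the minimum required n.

Standardized effect: d = |μ₁ − μ₀| / σ = |68.4 − 69.6| / 2.3 = 0.5217
For power 0.8 need Φ(δ − z_{0.0025}) = 0.8, so δ = z_{0.0025} + z_{0.20} = 2.807 + 0.842 = 3.649.
(The Φ(−δ − z_{α/2}) term is vanishingly small for δ > 0 and is dropped in the standard sample-size formula.)
δ = d·√n ⇒ n = (δ/d)² = (3.649 / 0.5217)² = 48.91.
Round up to the next whole unit.

n = 49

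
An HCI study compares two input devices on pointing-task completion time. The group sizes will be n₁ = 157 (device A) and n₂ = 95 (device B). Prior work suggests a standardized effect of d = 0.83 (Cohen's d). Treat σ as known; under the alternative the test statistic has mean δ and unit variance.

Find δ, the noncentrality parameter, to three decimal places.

δ ≈ 6.385

The noncentrality parameter scales effect size by the design's sample-size factor: δ = d / √(1/n₁ + 1/n₂) = 0.83 / √(1/157 + 1/95) = 6.3854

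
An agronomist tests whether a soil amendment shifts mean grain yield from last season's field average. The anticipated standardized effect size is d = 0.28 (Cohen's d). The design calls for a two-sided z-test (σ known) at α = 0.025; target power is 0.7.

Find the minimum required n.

Set Φ(δ − 2.241) = 0.7; then δ − 2.241 = Φ⁻¹(0.7) = 0.524, giving δ = 2.766.
(Ignoring the negligible lower-tail rejection probability gives the usual closed-form inversion.)
δ = d·√n ⇒ n = (δ/d)² = (2.766 / 0.28)² = 97.57.
Round up to the next whole unit.

n = 98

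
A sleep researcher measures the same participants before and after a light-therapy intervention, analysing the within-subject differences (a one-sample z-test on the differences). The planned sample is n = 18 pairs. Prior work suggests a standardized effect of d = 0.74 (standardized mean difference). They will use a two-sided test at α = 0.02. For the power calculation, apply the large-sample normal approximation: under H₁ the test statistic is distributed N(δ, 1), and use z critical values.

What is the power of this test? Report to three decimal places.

Power ≈ 0.792

Noncentrality parameter: δ = d·√n = 0.74 × √18 = 3.1396
Critical value for a two-sided test at α = 0.02: z_{α/2} = 2.326.
Power = Φ(δ − 2.326) + Φ(−δ − 2.326) = Φ(0.813) + Φ(-5.466) = 0.7920 + 0.0000 = 0.7920.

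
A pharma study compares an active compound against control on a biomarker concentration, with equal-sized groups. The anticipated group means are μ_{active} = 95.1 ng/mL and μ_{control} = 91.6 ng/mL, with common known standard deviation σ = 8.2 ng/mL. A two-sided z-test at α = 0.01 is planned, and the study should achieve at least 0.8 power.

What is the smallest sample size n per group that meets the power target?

Standardized effect: d = |μ_{active} − μ_{control}| / σ = |95.1 − 91.6| / 8.2 = 0.4268
Set Φ(δ − 2.576) = 0.8; then δ − 2.576 = Φ⁻¹(0.8) = 0.842, giving δ = 3.417.
(The Φ(−δ − z_{α/2}) term is vanishingly small for δ > 0 and is dropped in the standard sample-size formula.)
δ = d·√(n/2) ⇒ n = 2(δ/d)² = 2 × (3.417 / 0.4268)² = 128.21.
Round up to the next whole unit.

n = 129 per group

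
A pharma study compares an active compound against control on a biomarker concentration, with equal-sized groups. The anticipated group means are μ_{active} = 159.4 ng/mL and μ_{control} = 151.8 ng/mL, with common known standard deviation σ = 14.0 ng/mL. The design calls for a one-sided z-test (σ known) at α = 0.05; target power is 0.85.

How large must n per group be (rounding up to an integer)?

Standardized effect: d = |μ_{active} − μ_{control}| / σ = |159.4 − 151.8| / 14.0 = 0.5429
Set Φ(δ − 1.645) = 0.85; then δ − 1.645 = Φ⁻¹(0.85) = 1.036, giving δ = 2.681.
δ = d·√(n/2) ⇒ n = 2(δ/d)² = 2 × (2.681 / 0.5429)² = 48.79.
Round up to the next whole unit.

n = 49 per group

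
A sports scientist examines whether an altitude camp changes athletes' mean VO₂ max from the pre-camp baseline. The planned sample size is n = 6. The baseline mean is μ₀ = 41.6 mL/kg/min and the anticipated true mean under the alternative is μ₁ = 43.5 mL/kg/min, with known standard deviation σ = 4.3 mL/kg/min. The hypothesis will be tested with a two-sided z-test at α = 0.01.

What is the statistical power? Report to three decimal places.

Power ≈ 0.068

Standardized effect: d = |μ₁ − μ₀| / σ = |43.5 − 41.6| / 4.3 = 0.4419
Noncentrality parameter: δ = d·√n = 0.4419 × √6 = 1.0823
Critical value for a two-sided test at α = 0.01: z_{α/2} = 2.576.
Power = Φ(δ − 2.576) + Φ(−δ − 2.576) = Φ(-1.493) + Φ(-3.658) = 0.0677 + 0.0001 = 0.0678.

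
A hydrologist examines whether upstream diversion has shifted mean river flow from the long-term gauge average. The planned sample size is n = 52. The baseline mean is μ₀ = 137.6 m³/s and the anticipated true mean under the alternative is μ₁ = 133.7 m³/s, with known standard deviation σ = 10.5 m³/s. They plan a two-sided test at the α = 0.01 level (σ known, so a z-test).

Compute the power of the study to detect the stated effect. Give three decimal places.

Power ≈ 0.541

Standardized effect: d = |μ₁ − μ₀| / σ = |133.7 − 137.6| / 10.5 = 0.3714
Noncentrality parameter: δ = d·√n = 0.3714 × √52 = 2.6784
Two-sided α = 0.01 → critical value z_{0.005} = 2.576.
Power = Φ(δ − 2.576) + Φ(−δ − 2.576) = Φ(0.103) + Φ(-5.254) = 0.5409 + 0.0000 = 0.5409.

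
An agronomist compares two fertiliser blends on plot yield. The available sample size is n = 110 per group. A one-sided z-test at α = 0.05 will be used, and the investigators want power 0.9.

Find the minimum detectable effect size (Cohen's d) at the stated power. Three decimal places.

Need Φ(δ − 1.645) = 0.9, so δ = 1.645 + 1.282 = 2.926.
δ = d·√(n/2) ⇒ d = δ/√(n/2) = 2.926/√(110/2) = 0.3946.

d ≈ 0.395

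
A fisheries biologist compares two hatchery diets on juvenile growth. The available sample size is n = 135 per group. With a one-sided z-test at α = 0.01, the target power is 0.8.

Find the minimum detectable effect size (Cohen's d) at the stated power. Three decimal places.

Required noncentrality: δ = z_{0.01} + z_{0.20} = 2.326 + 0.842 = 3.168.
δ = d·√(n/2) ⇒ d = δ/√(n/2) = 3.168/√(135/2) = 0.3856.

d ≈ 0.386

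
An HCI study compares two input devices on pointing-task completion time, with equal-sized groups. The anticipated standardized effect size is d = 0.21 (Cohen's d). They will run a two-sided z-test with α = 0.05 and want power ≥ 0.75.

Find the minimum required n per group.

For power 0.75 need Φ(δ − z_{0.025}) = 0.75, so δ = z_{0.025} + z_{0.25} = 1.960 + 0.674 = 2.634.
(Ignoring the negligible lower-tail rejection probability gives the usual closed-form inversion.)
δ = d·√(n/2) ⇒ n = 2(δ/d)² = 2 × (2.634 / 0.21)² = 314.75.
Round up to the next whole unit.

n = 315 per group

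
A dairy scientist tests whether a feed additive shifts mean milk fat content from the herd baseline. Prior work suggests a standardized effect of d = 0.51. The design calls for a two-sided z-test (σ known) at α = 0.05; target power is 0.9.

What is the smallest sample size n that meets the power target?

n = 41

Set Φ(δ − 1.960) = 0.9; then δ − 1.960 = Φ⁻¹(0.9) = 1.282, giving δ = 3.242.
(For δ > 0 the lower-tail rejection region contributes negligibly to power, so the one-term inversion is standard.)
δ = d·√n ⇒ n = (δ/d)² = (3.242 / 0.51)² = 40.40.
Round up to the next whole unit.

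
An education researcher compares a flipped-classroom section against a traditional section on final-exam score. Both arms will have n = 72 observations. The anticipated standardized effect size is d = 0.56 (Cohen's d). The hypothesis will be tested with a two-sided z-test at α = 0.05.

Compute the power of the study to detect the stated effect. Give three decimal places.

Power ≈ 0.919

Noncentrality parameter: λ = d·√(n/2) = 0.56 × √(72/2) = 3.3600
Critical value for a two-sided test at α = 0.05: z_{α/2} = 1.960.
Power = Φ(λ − 1.960) + Φ(−λ − 1.960) = Φ(1.400) + Φ(-5.320) = 0.9192 + 0.0000 = 0.9192.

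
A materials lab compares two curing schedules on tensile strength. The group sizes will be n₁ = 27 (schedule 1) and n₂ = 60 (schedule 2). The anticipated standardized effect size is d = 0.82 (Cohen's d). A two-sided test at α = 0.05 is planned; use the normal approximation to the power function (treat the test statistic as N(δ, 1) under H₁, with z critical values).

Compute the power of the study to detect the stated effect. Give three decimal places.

Power ≈ 0.943

Noncentrality parameter: δ = d / √(1/n₁ + 1/n₂) = 0.82 / √(1/27 + 1/60) = 3.5384
Two-sided α = 0.05 → critical value z_{0.025} = 1.960.
Power = Φ(δ − 1.960) + Φ(−δ − 1.960) = Φ(1.578) + Φ(-5.498) = 0.9428 + 0.0000 = 0.9428.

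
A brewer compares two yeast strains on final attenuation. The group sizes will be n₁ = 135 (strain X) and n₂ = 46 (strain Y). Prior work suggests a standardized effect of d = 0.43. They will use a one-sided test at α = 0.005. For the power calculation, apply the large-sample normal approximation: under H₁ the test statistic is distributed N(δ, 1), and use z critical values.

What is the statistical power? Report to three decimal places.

Power ≈ 0.477

Noncentrality parameter: δ = d / √(1/n₁ + 1/n₂) = 0.43 / √(1/135 + 1/46) = 2.5187
Critical value for a one-sided test at α = 0.005: z_α = 2.576.
Power = P(Z > 2.576 − δ) = Φ(-0.057) = 0.4772.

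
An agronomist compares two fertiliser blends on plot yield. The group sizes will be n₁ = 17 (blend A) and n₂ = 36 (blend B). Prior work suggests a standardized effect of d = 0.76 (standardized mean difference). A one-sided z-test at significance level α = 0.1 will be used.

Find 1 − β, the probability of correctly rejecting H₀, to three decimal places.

Power ≈ 0.903

Noncentrality parameter: δ = d / √(1/n₁ + 1/n₂) = 0.76 / √(1/17 + 1/36) = 2.5826
Critical value for a one-sided test at α = 0.1: z_α = 1.282.
Power = P(Z > 1.282 − δ) = Φ(1.301) = 0.9034.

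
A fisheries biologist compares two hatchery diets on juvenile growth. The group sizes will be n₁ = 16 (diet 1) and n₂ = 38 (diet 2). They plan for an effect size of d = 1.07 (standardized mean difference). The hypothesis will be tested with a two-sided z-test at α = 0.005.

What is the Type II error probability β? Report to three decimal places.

Noncentrality parameter: δ = d / √(1/n₁ + 1/n₂) = 1.07 / √(1/16 + 1/38) = 3.5904
Two-sided α = 0.005 → critical value z_{0.0025} = 2.807.
Power = Φ(δ − 2.807) + Φ(−δ − 2.807) = Φ(0.783) + Φ(-6.397) = 0.7833 + 0.0000 = 0.7833.
Type II error: β = 1 − power = 1 − 0.7833 = 0.2167.

β ≈ 0.217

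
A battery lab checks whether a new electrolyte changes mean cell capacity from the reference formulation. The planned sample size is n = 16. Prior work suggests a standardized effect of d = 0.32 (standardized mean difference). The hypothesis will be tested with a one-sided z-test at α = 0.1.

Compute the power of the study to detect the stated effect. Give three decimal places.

Noncentrality parameter: δ = d·√n = 0.32 × √16 = 1.2800
One-sided α = 0.1 → critical value z_{0.1} = 1.282.
Power = P(Z > 1.282 − δ) = Φ(-0.002) = 0.4994.

Power ≈ 0.499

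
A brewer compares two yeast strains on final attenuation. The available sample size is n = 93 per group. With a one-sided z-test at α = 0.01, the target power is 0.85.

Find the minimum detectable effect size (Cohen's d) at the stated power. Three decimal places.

Need Φ(δ − 2.326) = 0.85, so δ = 2.326 + 1.036 = 3.363.
δ = d·√(n/2) ⇒ d = δ/√(n/2) = 3.363/√(93/2) = 0.4931.

d ≈ 0.493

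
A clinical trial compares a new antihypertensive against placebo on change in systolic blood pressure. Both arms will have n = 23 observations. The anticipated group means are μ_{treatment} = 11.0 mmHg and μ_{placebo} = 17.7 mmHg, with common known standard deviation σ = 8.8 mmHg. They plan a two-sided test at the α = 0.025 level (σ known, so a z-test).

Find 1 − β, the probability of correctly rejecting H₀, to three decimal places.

Standardized effect: d = |μ_{treatment} − μ_{placebo}| / σ = |11.0 − 17.7| / 8.8 = 0.7614
Noncentrality parameter: δ = d·√(n/2) = 0.7614 × √(23/2) = 2.5819
Two-sided α = 0.025 → critical value z_{0.0125} = 2.241.
Power = Φ(δ − 2.241) + Φ(−δ − 2.241) = Φ(0.341) + Φ(-4.823) = 0.6333 + 0.0000 = 0.6333.

Power ≈ 0.633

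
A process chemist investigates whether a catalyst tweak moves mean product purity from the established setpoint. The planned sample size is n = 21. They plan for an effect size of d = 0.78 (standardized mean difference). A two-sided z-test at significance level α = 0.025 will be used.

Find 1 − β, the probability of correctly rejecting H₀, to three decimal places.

Power ≈ 0.909

Noncentrality parameter: δ = d·√n = 0.78 × √21 = 3.5744
Two-sided α = 0.025 → critical value z_{0.0125} = 2.241.
Power = Φ(δ − 2.241) + Φ(−δ − 2.241) = Φ(1.333) + Φ(-5.816) = 0.9087 + 0.0000 = 0.9087.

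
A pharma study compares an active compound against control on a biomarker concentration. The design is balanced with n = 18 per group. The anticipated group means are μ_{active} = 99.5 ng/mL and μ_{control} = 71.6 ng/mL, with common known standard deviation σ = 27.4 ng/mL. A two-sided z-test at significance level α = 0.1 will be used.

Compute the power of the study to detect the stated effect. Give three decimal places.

Power ≈ 0.921

Standardized effect: d = |μ_{active} − μ_{control}| / σ = |99.5 − 71.6| / 27.4 = 1.0182
Noncentrality parameter: δ = d·√(n/2) = 1.0182 × √(18/2) = 3.0547
Two-sided α = 0.1 → critical value z_{0.05} = 1.645.
Power = Φ(δ − 1.645) + Φ(−δ − 1.645) = Φ(1.410) + Φ(-4.700) = 0.9207 + 0.0000 = 0.9207.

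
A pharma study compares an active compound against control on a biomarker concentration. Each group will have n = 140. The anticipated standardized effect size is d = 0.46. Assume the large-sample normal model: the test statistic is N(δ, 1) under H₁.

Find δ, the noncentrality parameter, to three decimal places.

δ ≈ 3.849

The noncentrality parameter scales effect size by the design's sample-size factor: δ = d·√(n/2) = 0.46 × √(140/2) = 3.8486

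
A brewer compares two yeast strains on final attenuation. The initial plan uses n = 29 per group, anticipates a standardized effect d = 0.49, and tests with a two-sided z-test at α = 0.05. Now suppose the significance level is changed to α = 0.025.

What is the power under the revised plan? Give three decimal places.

δ = d·√(n/2) = 0.49 × √(29/2) = 1.8659 (unchanged). New critical value: z_{0.0125} = 2.241.
Revised power = Φ(δ − 2.241) + Φ(−δ − 2.241) = Φ(-0.376) + Φ(-4.107) = 0.3536 + 0.0000 = 0.3537.

Power ≈ 0.354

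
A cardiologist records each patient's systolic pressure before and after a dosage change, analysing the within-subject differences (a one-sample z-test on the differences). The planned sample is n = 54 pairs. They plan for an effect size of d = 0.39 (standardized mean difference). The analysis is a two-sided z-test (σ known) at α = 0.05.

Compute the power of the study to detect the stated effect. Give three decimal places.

Power ≈ 0.818

Noncentrality parameter: δ = d·√n = 0.39 × √54 = 2.8659
Critical value for a two-sided test at α = 0.05: z_{α/2} = 1.960.
Power = Φ(δ − 1.960) + Φ(−δ − 1.960) = Φ(0.906) + Φ(-4.826) = 0.8175 + 0.0000 = 0.8175.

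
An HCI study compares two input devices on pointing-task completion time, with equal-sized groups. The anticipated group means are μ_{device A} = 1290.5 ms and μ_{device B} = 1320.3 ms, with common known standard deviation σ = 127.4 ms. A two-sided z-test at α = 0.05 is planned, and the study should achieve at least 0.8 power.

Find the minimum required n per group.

n = 287 per group

Standardized effect: d = |μ_{device A} − μ_{device B}| / σ = |1290.5 − 1320.3| / 127.4 = 0.2339
For power 0.8 need Φ(δ − z_{0.025}) = 0.8, so δ = z_{0.025} + z_{0.20} = 1.960 + 0.842 = 2.802.
(Ignoring the negligible lower-tail rejection probability gives the usual closed-form inversion.)
δ = d·√(n/2) ⇒ n = 2(δ/d)² = 2 × (2.802 / 0.2339)² = 286.91.
Rounding up, n = 287 per group.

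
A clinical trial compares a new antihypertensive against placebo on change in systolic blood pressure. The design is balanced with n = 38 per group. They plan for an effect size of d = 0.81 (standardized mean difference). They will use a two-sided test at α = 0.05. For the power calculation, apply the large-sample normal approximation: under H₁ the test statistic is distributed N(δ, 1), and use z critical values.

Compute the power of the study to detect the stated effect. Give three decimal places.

Noncentrality parameter: δ = d·√(n/2) = 0.81 × √(38/2) = 3.5307
Two-sided α = 0.05 → critical value z_{0.025} = 1.960.
Power = Φ(δ − 1.960) + Φ(−δ − 1.960) = Φ(1.571) + Φ(-5.491) = 0.9419 + 0.0000 = 0.9419.

Power ≈ 0.942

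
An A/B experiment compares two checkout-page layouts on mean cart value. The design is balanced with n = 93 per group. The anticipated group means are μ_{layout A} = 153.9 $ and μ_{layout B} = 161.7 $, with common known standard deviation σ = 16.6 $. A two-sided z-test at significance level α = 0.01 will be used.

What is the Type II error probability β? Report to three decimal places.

β ≈ 0.265

Standardized effect: d = |μ_{layout A} − μ_{layout B}| / σ = |153.9 − 161.7| / 16.6 = 0.4699
Noncentrality parameter: δ = d·√(n/2) = 0.4699 × √(93/2) = 3.2042
Two-sided α = 0.01 → critical value z_{0.005} = 2.576.
Power = Φ(δ − 2.576) + Φ(−δ − 2.576) = Φ(0.628) + Φ(-5.780) = 0.7351 + 0.0000 = 0.7351.
Type II error: β = 1 − power = 1 − 0.7351 = 0.2649.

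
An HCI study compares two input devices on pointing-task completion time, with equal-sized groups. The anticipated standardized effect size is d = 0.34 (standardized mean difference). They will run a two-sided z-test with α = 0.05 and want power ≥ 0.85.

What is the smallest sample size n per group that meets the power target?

n = 156 per group

Set Φ(δ − 1.960) = 0.85; then δ − 1.960 = Φ⁻¹(0.85) = 1.036, giving δ = 2.996.
(For δ > 0 the lower-tail rejection region contributes negligibly to power, so the one-term inversion is standard.)
δ = d·√(n/2) ⇒ n = 2(δ/d)² = 2 × (2.996 / 0.34)² = 155.34.
Rounding up, n = 156 per group.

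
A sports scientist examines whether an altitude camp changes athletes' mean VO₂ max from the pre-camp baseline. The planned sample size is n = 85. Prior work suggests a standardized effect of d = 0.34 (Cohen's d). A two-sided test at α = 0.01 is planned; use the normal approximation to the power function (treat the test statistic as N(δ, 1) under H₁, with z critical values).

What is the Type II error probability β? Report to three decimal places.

Noncentrality parameter: δ = d·√n = 0.34 × √85 = 3.1346
Two-sided α = 0.01 → critical value z_{0.005} = 2.576.
Power = Φ(δ − 2.576) + Φ(−δ − 2.576) = Φ(0.559) + Φ(-5.710) = 0.7119 + 0.0000 = 0.7119.
Type II error: β = 1 − power = 1 − 0.7119 = 0.2881.

β ≈ 0.288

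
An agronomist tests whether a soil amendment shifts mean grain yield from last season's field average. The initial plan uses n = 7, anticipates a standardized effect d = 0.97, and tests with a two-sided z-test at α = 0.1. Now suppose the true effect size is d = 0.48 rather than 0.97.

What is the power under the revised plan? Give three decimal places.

With d = 0.48: δ = d·√n = 0.48 × √7 = 1.2700. Critical value z_{0.05} = 1.645.
Revised power = Φ(δ − 1.645) + Φ(−δ − 1.645) = Φ(-0.375) + Φ(-2.915) = 0.3539 + 0.0018 = 0.3556.

Power ≈ 0.356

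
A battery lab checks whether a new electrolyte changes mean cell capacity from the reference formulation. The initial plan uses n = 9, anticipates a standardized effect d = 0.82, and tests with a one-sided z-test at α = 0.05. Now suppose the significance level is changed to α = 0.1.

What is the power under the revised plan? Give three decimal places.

δ = d·√n = 0.82 × √9 = 2.4600 (unchanged). New critical value: z_{0.1} = 1.282.
Revised power = Φ(δ − 1.282) = Φ(1.178) = 0.8807.

Power ≈ 0.881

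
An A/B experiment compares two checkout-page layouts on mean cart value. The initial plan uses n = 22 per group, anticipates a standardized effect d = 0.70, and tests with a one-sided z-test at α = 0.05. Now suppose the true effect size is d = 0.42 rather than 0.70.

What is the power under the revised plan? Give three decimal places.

With d = 0.42: δ = d·√(n/2) = 0.42 × √(22/2) = 1.3930. Critical value z_{0.05} = 1.645.
Revised power = P(Z > 1.645 − δ) = Φ(-0.252) = 0.4006.

Power ≈ 0.401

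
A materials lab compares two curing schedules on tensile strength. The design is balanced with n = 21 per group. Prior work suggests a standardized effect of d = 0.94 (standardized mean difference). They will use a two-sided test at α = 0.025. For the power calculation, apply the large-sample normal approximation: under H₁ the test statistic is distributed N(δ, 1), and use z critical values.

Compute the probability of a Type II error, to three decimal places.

Noncentrality parameter: δ = d·√(n/2) = 0.94 × √(21/2) = 3.0459
Critical value for a two-sided test at α = 0.025: z_{α/2} = 2.241.
Power = Φ(δ − 2.241) + Φ(−δ − 2.241) = Φ(0.805) + Φ(-5.287) = 0.7895 + 0.0000 = 0.7895.
Type II error: β = 1 − power = 1 − 0.7895 = 0.2105.

β ≈ 0.211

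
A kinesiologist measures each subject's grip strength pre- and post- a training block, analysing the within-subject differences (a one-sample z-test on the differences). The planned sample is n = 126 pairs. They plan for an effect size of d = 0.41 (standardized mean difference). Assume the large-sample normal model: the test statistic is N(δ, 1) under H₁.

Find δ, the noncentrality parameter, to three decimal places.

δ = d·√n = 0.41 × √126 = 4.6022

δ ≈ 4.602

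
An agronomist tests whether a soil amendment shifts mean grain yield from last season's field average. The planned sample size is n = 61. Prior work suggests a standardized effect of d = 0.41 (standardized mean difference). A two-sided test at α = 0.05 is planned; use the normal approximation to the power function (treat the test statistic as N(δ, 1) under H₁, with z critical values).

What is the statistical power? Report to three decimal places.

Noncentrality parameter: δ = d·√n = 0.41 × √61 = 3.2022
Two-sided α = 0.05 → critical value z_{0.025} = 1.960.
Power = Φ(δ − 1.960) + Φ(−δ − 1.960) = Φ(1.242) + Φ(-5.162) = 0.8929 + 0.0000 = 0.8929.

Power ≈ 0.893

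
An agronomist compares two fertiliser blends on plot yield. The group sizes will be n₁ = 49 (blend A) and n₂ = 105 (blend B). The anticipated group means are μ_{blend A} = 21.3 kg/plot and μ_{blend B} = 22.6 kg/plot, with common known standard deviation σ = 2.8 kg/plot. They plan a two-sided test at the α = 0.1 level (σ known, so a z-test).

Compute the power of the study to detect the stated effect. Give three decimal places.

Power ≈ 0.851

Standardized effect: d = |μ_{blend A} − μ_{blend B}| / σ = |21.3 − 22.6| / 2.8 = 0.4643
Noncentrality parameter: δ = d / √(1/n₁ + 1/n₂) = 0.4643 / √(1/49 + 1/105) = 2.6836
Critical value for a two-sided test at α = 0.1: z_{α/2} = 1.645.
Power = Φ(δ − 1.645) + Φ(−δ − 1.645) = Φ(1.039) + Φ(-4.328) = 0.8505 + 0.0000 = 0.8505.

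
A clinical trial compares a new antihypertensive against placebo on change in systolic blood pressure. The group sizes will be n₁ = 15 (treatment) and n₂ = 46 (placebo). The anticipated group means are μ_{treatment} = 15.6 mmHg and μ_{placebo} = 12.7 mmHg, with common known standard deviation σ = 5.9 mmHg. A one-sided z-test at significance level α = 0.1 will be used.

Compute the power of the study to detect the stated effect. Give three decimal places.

Standardized effect: d = |μ_{treatment} − μ_{placebo}| / σ = |15.6 − 12.7| / 5.9 = 0.4915
Noncentrality parameter: δ = d / √(1/n₁ + 1/n₂) = 0.4915 / √(1/15 + 1/46) = 1.6531
One-sided α = 0.1 → critical value z_{0.1} = 1.282.
Power = P(Z > 1.282 − δ) = Φ(0.372) = 0.6449.

Power ≈ 0.645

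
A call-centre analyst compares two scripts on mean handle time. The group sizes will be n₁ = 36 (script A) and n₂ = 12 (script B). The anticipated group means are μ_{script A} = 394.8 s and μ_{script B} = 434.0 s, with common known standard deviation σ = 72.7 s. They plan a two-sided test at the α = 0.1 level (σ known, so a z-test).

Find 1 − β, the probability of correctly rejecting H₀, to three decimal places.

Power ≈ 0.490

Standardized effect: d = |μ_{script A} − μ_{script B}| / σ = |394.8 − 434.0| / 72.7 = 0.5392
Noncentrality parameter: δ = d / √(1/n₁ + 1/n₂) = 0.5392 / √(1/36 + 1/12) = 1.6176
Two-sided α = 0.1 → critical value z_{0.05} = 1.645.
Power = Φ(δ − 1.645) + Φ(−δ − 1.645) = Φ(-0.027) + Φ(-3.262) = 0.4891 + 0.0006 = 0.4897.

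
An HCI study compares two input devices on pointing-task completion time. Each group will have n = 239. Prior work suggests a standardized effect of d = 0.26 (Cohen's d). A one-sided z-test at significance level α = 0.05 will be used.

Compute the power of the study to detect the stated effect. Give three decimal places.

Power ≈ 0.884

Noncentrality parameter: δ = d·√(n/2) = 0.26 × √(239/2) = 2.8422
One-sided α = 0.05 → critical value z_{0.05} = 1.645.
Power = Φ(δ − 1.645) = Φ(1.197) = 0.8844.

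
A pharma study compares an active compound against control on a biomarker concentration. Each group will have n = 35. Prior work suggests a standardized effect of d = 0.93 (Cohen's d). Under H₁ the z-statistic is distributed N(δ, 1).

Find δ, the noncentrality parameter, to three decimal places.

δ ≈ 3.890

δ = d·√(n/2) = 0.93 × √(35/2) = 3.8905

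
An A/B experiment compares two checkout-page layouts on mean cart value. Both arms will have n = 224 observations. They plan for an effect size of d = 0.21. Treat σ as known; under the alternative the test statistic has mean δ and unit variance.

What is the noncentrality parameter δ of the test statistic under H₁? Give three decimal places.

The noncentrality parameter scales effect size by the design's sample-size factor: δ = d·√(n/2) = 0.21 × √(224/2) = 2.2224

δ ≈ 2.222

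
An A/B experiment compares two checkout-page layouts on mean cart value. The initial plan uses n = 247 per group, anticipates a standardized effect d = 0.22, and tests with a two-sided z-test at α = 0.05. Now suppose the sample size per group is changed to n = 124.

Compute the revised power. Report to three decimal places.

Power ≈ 0.410

With n = 124 per group: δ = d·√(n/2) = 0.22 × √(124/2) = 1.7323. Critical value z_{0.025} = 1.960.
Revised power = Φ(δ − 1.960) + Φ(−δ − 1.960) = Φ(-0.228) + Φ(-3.692) = 0.4099 + 0.0001 = 0.4101.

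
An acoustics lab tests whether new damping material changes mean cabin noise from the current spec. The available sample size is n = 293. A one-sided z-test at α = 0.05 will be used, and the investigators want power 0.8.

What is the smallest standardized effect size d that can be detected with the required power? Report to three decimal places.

Need Φ(δ − 1.645) = 0.8, so δ = 1.645 + 0.842 = 2.486.
δ = d·√n ⇒ d = δ/√n = 2.486/√293 = 0.1453.

d ≈ 0.145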